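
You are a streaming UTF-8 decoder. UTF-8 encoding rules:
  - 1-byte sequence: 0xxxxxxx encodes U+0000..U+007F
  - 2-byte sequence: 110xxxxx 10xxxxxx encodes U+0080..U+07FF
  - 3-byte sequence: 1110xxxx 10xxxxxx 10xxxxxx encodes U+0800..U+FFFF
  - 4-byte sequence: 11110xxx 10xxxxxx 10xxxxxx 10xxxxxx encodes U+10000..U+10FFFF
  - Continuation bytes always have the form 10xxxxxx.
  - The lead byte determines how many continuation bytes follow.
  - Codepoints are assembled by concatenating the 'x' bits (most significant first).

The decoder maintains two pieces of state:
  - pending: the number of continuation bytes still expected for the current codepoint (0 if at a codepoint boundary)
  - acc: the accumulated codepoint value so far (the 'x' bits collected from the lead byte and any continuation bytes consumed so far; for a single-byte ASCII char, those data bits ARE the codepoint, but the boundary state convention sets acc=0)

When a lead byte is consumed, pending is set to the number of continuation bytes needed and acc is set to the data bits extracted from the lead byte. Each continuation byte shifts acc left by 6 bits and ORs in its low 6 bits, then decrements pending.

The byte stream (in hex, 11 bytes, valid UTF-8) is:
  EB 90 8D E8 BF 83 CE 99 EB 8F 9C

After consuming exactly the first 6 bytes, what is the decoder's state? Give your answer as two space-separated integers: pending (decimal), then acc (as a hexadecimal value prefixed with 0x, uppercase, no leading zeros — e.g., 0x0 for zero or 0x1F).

Answer: 0 0x8FC3

Derivation:
Byte[0]=EB: 3-byte lead. pending=2, acc=0xB
Byte[1]=90: continuation. acc=(acc<<6)|0x10=0x2D0, pending=1
Byte[2]=8D: continuation. acc=(acc<<6)|0x0D=0xB40D, pending=0
Byte[3]=E8: 3-byte lead. pending=2, acc=0x8
Byte[4]=BF: continuation. acc=(acc<<6)|0x3F=0x23F, pending=1
Byte[5]=83: continuation. acc=(acc<<6)|0x03=0x8FC3, pending=0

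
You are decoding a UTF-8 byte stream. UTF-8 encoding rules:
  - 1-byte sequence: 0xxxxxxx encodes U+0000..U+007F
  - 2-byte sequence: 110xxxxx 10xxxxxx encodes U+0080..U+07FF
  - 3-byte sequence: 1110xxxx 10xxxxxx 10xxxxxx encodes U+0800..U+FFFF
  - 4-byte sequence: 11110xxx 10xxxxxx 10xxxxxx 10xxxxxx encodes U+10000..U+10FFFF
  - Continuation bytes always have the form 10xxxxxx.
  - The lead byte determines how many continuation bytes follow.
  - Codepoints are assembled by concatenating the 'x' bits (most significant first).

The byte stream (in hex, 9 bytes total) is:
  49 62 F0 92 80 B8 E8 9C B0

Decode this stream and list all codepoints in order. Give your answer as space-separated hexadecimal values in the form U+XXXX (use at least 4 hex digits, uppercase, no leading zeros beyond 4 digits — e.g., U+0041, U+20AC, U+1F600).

Answer: U+0049 U+0062 U+12038 U+8730

Derivation:
Byte[0]=49: 1-byte ASCII. cp=U+0049
Byte[1]=62: 1-byte ASCII. cp=U+0062
Byte[2]=F0: 4-byte lead, need 3 cont bytes. acc=0x0
Byte[3]=92: continuation. acc=(acc<<6)|0x12=0x12
Byte[4]=80: continuation. acc=(acc<<6)|0x00=0x480
Byte[5]=B8: continuation. acc=(acc<<6)|0x38=0x12038
Completed: cp=U+12038 (starts at byte 2)
Byte[6]=E8: 3-byte lead, need 2 cont bytes. acc=0x8
Byte[7]=9C: continuation. acc=(acc<<6)|0x1C=0x21C
Byte[8]=B0: continuation. acc=(acc<<6)|0x30=0x8730
Completed: cp=U+8730 (starts at byte 6)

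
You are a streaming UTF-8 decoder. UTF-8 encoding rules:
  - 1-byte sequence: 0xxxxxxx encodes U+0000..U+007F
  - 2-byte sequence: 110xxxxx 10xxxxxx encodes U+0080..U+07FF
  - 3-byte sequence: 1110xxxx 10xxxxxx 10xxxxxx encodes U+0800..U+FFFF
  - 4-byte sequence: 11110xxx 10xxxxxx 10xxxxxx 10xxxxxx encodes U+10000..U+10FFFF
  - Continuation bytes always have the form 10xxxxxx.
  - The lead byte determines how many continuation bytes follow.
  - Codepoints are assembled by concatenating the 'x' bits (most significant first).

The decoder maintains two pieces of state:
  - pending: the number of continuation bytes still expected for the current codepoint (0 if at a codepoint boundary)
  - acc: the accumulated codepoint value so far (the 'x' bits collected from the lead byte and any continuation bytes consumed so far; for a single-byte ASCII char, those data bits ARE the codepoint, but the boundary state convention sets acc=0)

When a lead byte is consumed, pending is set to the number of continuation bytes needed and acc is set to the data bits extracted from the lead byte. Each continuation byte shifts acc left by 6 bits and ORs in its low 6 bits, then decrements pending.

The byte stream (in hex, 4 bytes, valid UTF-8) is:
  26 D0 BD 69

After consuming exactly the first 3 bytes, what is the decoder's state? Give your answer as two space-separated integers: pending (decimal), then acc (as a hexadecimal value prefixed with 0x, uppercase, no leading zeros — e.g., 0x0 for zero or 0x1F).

Byte[0]=26: 1-byte. pending=0, acc=0x0
Byte[1]=D0: 2-byte lead. pending=1, acc=0x10
Byte[2]=BD: continuation. acc=(acc<<6)|0x3D=0x43D, pending=0

Answer: 0 0x43D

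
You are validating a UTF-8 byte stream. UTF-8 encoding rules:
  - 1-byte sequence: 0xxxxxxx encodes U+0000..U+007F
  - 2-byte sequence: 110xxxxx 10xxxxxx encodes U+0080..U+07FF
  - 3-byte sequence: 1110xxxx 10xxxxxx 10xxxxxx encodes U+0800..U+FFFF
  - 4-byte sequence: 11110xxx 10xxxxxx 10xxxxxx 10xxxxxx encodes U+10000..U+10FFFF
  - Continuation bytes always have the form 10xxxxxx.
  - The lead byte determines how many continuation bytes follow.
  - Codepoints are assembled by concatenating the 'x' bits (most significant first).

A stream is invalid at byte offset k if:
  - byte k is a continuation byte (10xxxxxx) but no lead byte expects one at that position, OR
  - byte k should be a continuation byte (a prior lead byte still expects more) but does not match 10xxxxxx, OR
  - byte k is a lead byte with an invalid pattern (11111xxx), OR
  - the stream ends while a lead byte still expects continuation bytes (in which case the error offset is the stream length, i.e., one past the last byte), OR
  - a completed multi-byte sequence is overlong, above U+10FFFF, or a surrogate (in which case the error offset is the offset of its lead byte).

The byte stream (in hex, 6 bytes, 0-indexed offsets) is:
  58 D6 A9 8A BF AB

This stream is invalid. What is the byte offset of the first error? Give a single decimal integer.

Byte[0]=58: 1-byte ASCII. cp=U+0058
Byte[1]=D6: 2-byte lead, need 1 cont bytes. acc=0x16
Byte[2]=A9: continuation. acc=(acc<<6)|0x29=0x5A9
Completed: cp=U+05A9 (starts at byte 1)
Byte[3]=8A: INVALID lead byte (not 0xxx/110x/1110/11110)

Answer: 3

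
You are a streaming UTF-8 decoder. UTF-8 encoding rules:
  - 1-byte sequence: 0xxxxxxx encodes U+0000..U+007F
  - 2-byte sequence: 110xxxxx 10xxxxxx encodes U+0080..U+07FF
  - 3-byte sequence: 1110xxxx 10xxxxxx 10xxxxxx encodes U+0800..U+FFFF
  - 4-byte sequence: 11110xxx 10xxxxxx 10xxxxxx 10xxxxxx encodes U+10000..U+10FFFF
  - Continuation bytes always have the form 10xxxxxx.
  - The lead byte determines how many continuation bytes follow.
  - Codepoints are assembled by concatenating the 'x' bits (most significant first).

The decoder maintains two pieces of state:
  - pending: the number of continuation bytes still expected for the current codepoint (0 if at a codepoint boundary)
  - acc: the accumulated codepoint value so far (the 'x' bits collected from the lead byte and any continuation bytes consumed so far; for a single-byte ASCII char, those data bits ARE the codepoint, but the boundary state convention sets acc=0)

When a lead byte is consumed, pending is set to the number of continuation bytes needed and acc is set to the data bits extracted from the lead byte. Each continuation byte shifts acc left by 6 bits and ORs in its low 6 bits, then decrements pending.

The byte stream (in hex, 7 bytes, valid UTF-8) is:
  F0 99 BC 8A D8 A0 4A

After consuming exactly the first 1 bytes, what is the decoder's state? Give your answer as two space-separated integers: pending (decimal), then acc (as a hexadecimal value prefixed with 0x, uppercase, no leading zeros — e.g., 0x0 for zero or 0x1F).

Answer: 3 0x0

Derivation:
Byte[0]=F0: 4-byte lead. pending=3, acc=0x0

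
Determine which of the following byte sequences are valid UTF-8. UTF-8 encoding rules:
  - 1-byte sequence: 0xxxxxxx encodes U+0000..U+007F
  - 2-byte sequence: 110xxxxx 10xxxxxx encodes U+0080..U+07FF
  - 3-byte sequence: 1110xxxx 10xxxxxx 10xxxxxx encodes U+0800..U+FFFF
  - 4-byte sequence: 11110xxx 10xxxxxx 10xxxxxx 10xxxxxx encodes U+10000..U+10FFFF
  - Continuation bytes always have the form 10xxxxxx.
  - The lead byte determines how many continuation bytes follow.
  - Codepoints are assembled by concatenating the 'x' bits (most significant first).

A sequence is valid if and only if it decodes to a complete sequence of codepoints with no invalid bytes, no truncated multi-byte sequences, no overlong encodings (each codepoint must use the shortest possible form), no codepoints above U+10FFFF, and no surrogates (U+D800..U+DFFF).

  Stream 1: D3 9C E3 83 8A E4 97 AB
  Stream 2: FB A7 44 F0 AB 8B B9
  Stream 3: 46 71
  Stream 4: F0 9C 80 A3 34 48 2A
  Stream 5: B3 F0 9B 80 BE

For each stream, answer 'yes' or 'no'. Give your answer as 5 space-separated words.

Answer: yes no yes yes no

Derivation:
Stream 1: decodes cleanly. VALID
Stream 2: error at byte offset 0. INVALID
Stream 3: decodes cleanly. VALID
Stream 4: decodes cleanly. VALID
Stream 5: error at byte offset 0. INVALID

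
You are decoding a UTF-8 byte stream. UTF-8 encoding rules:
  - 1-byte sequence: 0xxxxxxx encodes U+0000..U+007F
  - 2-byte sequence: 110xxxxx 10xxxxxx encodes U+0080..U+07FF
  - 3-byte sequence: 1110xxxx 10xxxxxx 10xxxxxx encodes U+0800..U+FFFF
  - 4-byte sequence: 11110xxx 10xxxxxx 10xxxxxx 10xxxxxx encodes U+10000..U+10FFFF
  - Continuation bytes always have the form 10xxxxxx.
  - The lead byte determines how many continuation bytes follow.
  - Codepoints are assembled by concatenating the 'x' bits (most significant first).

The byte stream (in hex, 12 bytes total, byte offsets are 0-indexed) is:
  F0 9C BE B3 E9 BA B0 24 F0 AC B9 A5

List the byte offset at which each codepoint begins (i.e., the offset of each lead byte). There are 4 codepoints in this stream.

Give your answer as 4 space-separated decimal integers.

Byte[0]=F0: 4-byte lead, need 3 cont bytes. acc=0x0
Byte[1]=9C: continuation. acc=(acc<<6)|0x1C=0x1C
Byte[2]=BE: continuation. acc=(acc<<6)|0x3E=0x73E
Byte[3]=B3: continuation. acc=(acc<<6)|0x33=0x1CFB3
Completed: cp=U+1CFB3 (starts at byte 0)
Byte[4]=E9: 3-byte lead, need 2 cont bytes. acc=0x9
Byte[5]=BA: continuation. acc=(acc<<6)|0x3A=0x27A
Byte[6]=B0: continuation. acc=(acc<<6)|0x30=0x9EB0
Completed: cp=U+9EB0 (starts at byte 4)
Byte[7]=24: 1-byte ASCII. cp=U+0024
Byte[8]=F0: 4-byte lead, need 3 cont bytes. acc=0x0
Byte[9]=AC: continuation. acc=(acc<<6)|0x2C=0x2C
Byte[10]=B9: continuation. acc=(acc<<6)|0x39=0xB39
Byte[11]=A5: continuation. acc=(acc<<6)|0x25=0x2CE65
Completed: cp=U+2CE65 (starts at byte 8)

Answer: 0 4 7 8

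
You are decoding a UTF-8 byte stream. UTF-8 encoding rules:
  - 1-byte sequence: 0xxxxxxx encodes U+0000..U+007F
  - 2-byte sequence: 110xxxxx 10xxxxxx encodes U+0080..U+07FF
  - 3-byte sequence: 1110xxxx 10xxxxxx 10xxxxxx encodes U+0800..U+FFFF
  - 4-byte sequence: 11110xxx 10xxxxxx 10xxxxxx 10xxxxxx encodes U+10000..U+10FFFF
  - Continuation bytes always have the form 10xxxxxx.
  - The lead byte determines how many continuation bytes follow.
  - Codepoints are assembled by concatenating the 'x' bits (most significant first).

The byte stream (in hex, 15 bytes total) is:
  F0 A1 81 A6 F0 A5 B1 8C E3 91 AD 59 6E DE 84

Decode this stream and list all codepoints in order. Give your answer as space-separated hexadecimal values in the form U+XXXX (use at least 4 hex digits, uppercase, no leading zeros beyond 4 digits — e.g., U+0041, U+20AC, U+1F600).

Byte[0]=F0: 4-byte lead, need 3 cont bytes. acc=0x0
Byte[1]=A1: continuation. acc=(acc<<6)|0x21=0x21
Byte[2]=81: continuation. acc=(acc<<6)|0x01=0x841
Byte[3]=A6: continuation. acc=(acc<<6)|0x26=0x21066
Completed: cp=U+21066 (starts at byte 0)
Byte[4]=F0: 4-byte lead, need 3 cont bytes. acc=0x0
Byte[5]=A5: continuation. acc=(acc<<6)|0x25=0x25
Byte[6]=B1: continuation. acc=(acc<<6)|0x31=0x971
Byte[7]=8C: continuation. acc=(acc<<6)|0x0C=0x25C4C
Completed: cp=U+25C4C (starts at byte 4)
Byte[8]=E3: 3-byte lead, need 2 cont bytes. acc=0x3
Byte[9]=91: continuation. acc=(acc<<6)|0x11=0xD1
Byte[10]=AD: continuation. acc=(acc<<6)|0x2D=0x346D
Completed: cp=U+346D (starts at byte 8)
Byte[11]=59: 1-byte ASCII. cp=U+0059
Byte[12]=6E: 1-byte ASCII. cp=U+006E
Byte[13]=DE: 2-byte lead, need 1 cont bytes. acc=0x1E
Byte[14]=84: continuation. acc=(acc<<6)|0x04=0x784
Completed: cp=U+0784 (starts at byte 13)

Answer: U+21066 U+25C4C U+346D U+0059 U+006E U+0784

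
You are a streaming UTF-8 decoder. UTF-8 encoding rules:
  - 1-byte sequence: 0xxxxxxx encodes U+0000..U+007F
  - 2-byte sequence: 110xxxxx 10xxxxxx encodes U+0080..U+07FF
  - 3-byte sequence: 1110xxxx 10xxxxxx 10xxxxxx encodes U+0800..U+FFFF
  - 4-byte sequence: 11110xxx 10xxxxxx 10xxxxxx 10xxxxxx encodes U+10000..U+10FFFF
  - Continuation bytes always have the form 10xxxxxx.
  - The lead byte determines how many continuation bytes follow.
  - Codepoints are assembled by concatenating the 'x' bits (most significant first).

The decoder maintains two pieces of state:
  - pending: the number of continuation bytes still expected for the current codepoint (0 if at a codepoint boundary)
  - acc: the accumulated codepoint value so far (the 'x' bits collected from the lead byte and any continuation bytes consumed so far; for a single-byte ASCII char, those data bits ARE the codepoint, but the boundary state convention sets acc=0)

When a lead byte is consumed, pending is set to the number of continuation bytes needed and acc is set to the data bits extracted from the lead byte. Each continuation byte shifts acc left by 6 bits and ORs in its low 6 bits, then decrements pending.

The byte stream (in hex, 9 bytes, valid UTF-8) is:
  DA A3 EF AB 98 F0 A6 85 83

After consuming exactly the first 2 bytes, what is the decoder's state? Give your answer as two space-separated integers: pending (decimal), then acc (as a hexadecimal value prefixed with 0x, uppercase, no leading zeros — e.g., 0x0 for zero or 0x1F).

Answer: 0 0x6A3

Derivation:
Byte[0]=DA: 2-byte lead. pending=1, acc=0x1A
Byte[1]=A3: continuation. acc=(acc<<6)|0x23=0x6A3, pending=0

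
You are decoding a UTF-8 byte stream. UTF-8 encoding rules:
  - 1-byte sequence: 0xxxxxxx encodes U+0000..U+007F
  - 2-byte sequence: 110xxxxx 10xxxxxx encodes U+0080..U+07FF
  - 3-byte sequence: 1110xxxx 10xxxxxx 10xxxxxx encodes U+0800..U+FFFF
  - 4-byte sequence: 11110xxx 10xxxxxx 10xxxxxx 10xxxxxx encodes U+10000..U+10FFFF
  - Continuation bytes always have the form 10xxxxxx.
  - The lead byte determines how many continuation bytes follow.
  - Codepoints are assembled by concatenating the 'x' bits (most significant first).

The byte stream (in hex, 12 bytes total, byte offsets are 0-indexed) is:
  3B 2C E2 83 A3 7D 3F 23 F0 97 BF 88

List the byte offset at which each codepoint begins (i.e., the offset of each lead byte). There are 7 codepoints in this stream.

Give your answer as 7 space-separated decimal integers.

Byte[0]=3B: 1-byte ASCII. cp=U+003B
Byte[1]=2C: 1-byte ASCII. cp=U+002C
Byte[2]=E2: 3-byte lead, need 2 cont bytes. acc=0x2
Byte[3]=83: continuation. acc=(acc<<6)|0x03=0x83
Byte[4]=A3: continuation. acc=(acc<<6)|0x23=0x20E3
Completed: cp=U+20E3 (starts at byte 2)
Byte[5]=7D: 1-byte ASCII. cp=U+007D
Byte[6]=3F: 1-byte ASCII. cp=U+003F
Byte[7]=23: 1-byte ASCII. cp=U+0023
Byte[8]=F0: 4-byte lead, need 3 cont bytes. acc=0x0
Byte[9]=97: continuation. acc=(acc<<6)|0x17=0x17
Byte[10]=BF: continuation. acc=(acc<<6)|0x3F=0x5FF
Byte[11]=88: continuation. acc=(acc<<6)|0x08=0x17FC8
Completed: cp=U+17FC8 (starts at byte 8)

Answer: 0 1 2 5 6 7 8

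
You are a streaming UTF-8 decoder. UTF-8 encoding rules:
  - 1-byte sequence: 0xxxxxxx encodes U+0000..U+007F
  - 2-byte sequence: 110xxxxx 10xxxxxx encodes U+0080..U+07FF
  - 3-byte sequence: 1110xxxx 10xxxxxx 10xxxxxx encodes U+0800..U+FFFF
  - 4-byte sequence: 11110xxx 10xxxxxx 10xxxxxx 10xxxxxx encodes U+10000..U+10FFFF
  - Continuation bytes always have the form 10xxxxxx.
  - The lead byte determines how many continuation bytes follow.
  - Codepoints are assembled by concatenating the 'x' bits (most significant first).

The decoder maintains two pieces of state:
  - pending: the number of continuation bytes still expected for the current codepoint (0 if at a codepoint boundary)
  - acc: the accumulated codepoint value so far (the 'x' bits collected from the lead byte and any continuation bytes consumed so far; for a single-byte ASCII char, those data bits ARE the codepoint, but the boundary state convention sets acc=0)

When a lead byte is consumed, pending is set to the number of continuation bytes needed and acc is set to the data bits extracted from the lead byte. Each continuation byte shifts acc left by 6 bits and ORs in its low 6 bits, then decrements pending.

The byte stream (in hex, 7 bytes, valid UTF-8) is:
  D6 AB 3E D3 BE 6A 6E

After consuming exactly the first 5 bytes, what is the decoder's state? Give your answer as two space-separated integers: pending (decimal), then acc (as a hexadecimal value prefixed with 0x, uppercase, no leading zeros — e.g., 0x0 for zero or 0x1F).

Answer: 0 0x4FE

Derivation:
Byte[0]=D6: 2-byte lead. pending=1, acc=0x16
Byte[1]=AB: continuation. acc=(acc<<6)|0x2B=0x5AB, pending=0
Byte[2]=3E: 1-byte. pending=0, acc=0x0
Byte[3]=D3: 2-byte lead. pending=1, acc=0x13
Byte[4]=BE: continuation. acc=(acc<<6)|0x3E=0x4FE, pending=0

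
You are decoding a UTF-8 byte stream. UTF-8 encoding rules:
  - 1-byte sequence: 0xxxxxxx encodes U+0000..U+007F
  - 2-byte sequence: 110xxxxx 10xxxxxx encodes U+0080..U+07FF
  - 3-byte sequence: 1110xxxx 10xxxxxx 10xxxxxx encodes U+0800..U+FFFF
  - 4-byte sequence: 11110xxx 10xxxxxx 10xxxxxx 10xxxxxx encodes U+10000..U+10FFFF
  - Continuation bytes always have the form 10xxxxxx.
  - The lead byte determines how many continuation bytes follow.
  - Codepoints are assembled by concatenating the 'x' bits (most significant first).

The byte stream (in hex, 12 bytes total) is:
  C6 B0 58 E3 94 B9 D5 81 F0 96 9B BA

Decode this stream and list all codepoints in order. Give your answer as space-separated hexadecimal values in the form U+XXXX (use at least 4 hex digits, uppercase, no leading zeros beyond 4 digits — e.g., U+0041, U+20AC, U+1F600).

Answer: U+01B0 U+0058 U+3539 U+0541 U+166FA

Derivation:
Byte[0]=C6: 2-byte lead, need 1 cont bytes. acc=0x6
Byte[1]=B0: continuation. acc=(acc<<6)|0x30=0x1B0
Completed: cp=U+01B0 (starts at byte 0)
Byte[2]=58: 1-byte ASCII. cp=U+0058
Byte[3]=E3: 3-byte lead, need 2 cont bytes. acc=0x3
Byte[4]=94: continuation. acc=(acc<<6)|0x14=0xD4
Byte[5]=B9: continuation. acc=(acc<<6)|0x39=0x3539
Completed: cp=U+3539 (starts at byte 3)
Byte[6]=D5: 2-byte lead, need 1 cont bytes. acc=0x15
Byte[7]=81: continuation. acc=(acc<<6)|0x01=0x541
Completed: cp=U+0541 (starts at byte 6)
Byte[8]=F0: 4-byte lead, need 3 cont bytes. acc=0x0
Byte[9]=96: continuation. acc=(acc<<6)|0x16=0x16
Byte[10]=9B: continuation. acc=(acc<<6)|0x1B=0x59B
Byte[11]=BA: continuation. acc=(acc<<6)|0x3A=0x166FA
Completed: cp=U+166FA (starts at byte 8)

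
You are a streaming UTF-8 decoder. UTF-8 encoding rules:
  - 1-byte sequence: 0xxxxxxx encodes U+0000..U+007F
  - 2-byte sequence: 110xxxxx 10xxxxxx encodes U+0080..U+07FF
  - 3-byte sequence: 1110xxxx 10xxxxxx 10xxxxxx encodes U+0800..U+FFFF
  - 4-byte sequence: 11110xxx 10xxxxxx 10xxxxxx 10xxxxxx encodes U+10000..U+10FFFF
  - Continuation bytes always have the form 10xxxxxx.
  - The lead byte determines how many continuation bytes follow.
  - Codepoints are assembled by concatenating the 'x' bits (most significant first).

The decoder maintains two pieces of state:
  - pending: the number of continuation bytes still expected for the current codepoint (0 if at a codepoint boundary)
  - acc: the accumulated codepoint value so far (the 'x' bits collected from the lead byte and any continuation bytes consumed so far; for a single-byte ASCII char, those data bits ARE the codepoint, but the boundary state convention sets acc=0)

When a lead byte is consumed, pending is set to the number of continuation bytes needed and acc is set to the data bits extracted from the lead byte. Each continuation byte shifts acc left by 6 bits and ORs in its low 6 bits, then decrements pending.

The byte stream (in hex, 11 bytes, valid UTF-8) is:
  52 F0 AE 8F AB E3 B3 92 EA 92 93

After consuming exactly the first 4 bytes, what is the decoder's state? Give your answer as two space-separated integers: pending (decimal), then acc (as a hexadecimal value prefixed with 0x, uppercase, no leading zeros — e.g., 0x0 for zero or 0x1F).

Answer: 1 0xB8F

Derivation:
Byte[0]=52: 1-byte. pending=0, acc=0x0
Byte[1]=F0: 4-byte lead. pending=3, acc=0x0
Byte[2]=AE: continuation. acc=(acc<<6)|0x2E=0x2E, pending=2
Byte[3]=8F: continuation. acc=(acc<<6)|0x0F=0xB8F, pending=1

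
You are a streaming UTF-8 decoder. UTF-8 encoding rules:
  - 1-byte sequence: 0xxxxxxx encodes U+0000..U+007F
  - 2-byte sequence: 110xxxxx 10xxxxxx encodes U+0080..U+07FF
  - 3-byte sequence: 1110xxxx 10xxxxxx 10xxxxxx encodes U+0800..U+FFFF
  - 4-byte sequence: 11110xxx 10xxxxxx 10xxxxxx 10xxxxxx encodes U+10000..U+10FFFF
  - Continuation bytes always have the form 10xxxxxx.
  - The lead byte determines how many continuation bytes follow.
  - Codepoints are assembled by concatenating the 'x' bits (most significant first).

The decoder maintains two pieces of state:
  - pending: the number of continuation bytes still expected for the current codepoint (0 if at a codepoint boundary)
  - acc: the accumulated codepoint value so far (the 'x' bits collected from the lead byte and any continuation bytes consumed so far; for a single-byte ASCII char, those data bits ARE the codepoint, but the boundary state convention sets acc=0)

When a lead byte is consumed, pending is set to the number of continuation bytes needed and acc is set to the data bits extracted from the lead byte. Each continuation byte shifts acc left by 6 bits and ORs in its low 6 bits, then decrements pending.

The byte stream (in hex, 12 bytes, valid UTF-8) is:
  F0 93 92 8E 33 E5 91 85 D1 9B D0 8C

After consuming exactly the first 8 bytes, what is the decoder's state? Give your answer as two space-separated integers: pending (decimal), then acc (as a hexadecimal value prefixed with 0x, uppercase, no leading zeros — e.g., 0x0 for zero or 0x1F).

Answer: 0 0x5445

Derivation:
Byte[0]=F0: 4-byte lead. pending=3, acc=0x0
Byte[1]=93: continuation. acc=(acc<<6)|0x13=0x13, pending=2
Byte[2]=92: continuation. acc=(acc<<6)|0x12=0x4D2, pending=1
Byte[3]=8E: continuation. acc=(acc<<6)|0x0E=0x1348E, pending=0
Byte[4]=33: 1-byte. pending=0, acc=0x0
Byte[5]=E5: 3-byte lead. pending=2, acc=0x5
Byte[6]=91: continuation. acc=(acc<<6)|0x11=0x151, pending=1
Byte[7]=85: continuation. acc=(acc<<6)|0x05=0x5445, pending=0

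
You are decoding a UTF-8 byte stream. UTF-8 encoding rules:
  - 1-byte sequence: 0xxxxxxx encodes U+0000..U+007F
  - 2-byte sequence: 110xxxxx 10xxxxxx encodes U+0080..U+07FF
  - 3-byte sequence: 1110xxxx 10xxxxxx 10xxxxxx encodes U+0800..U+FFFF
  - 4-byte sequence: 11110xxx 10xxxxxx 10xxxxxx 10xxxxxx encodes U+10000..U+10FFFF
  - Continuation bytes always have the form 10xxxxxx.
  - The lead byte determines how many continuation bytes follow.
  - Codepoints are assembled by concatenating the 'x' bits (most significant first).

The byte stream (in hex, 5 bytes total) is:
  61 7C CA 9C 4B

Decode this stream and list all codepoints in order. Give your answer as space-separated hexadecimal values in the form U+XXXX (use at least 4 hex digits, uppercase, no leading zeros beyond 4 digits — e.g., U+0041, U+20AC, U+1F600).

Answer: U+0061 U+007C U+029C U+004B

Derivation:
Byte[0]=61: 1-byte ASCII. cp=U+0061
Byte[1]=7C: 1-byte ASCII. cp=U+007C
Byte[2]=CA: 2-byte lead, need 1 cont bytes. acc=0xA
Byte[3]=9C: continuation. acc=(acc<<6)|0x1C=0x29C
Completed: cp=U+029C (starts at byte 2)
Byte[4]=4B: 1-byte ASCII. cp=U+004B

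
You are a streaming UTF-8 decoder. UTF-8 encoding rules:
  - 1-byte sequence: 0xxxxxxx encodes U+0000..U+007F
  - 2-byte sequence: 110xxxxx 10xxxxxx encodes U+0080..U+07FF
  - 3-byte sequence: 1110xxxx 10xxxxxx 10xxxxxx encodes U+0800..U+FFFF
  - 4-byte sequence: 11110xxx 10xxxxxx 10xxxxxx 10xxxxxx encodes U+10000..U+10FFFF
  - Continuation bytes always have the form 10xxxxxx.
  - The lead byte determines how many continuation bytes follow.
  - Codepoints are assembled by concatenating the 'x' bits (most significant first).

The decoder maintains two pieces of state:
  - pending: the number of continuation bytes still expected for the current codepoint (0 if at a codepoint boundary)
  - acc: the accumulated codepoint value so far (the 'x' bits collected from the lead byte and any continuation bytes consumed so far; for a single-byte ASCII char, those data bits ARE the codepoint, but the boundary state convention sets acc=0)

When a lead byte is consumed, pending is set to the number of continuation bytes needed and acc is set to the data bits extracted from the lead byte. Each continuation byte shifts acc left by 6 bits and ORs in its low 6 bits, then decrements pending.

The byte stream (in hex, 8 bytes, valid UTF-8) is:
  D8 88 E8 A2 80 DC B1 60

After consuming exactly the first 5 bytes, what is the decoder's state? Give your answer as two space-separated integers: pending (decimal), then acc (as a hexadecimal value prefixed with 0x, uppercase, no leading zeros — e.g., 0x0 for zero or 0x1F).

Answer: 0 0x8880

Derivation:
Byte[0]=D8: 2-byte lead. pending=1, acc=0x18
Byte[1]=88: continuation. acc=(acc<<6)|0x08=0x608, pending=0
Byte[2]=E8: 3-byte lead. pending=2, acc=0x8
Byte[3]=A2: continuation. acc=(acc<<6)|0x22=0x222, pending=1
Byte[4]=80: continuation. acc=(acc<<6)|0x00=0x8880, pending=0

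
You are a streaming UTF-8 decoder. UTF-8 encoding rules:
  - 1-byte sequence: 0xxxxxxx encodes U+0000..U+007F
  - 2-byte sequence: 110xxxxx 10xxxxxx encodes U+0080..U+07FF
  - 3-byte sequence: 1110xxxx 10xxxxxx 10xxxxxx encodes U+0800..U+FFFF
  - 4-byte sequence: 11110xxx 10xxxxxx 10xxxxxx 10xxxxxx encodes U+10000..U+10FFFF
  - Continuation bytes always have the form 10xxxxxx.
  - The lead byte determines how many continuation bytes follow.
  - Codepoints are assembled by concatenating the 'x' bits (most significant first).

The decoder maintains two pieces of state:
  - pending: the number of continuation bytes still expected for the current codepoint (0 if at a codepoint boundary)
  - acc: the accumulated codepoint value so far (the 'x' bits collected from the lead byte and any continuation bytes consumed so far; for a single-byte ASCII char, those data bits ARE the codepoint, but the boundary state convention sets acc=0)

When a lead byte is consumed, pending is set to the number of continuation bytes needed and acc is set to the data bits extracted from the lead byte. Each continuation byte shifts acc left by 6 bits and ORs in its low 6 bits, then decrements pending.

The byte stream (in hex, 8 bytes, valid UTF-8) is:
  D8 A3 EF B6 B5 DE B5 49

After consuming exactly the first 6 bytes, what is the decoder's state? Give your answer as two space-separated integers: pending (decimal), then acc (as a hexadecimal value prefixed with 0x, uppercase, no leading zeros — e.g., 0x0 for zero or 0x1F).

Answer: 1 0x1E

Derivation:
Byte[0]=D8: 2-byte lead. pending=1, acc=0x18
Byte[1]=A3: continuation. acc=(acc<<6)|0x23=0x623, pending=0
Byte[2]=EF: 3-byte lead. pending=2, acc=0xF
Byte[3]=B6: continuation. acc=(acc<<6)|0x36=0x3F6, pending=1
Byte[4]=B5: continuation. acc=(acc<<6)|0x35=0xFDB5, pending=0
Byte[5]=DE: 2-byte lead. pending=1, acc=0x1E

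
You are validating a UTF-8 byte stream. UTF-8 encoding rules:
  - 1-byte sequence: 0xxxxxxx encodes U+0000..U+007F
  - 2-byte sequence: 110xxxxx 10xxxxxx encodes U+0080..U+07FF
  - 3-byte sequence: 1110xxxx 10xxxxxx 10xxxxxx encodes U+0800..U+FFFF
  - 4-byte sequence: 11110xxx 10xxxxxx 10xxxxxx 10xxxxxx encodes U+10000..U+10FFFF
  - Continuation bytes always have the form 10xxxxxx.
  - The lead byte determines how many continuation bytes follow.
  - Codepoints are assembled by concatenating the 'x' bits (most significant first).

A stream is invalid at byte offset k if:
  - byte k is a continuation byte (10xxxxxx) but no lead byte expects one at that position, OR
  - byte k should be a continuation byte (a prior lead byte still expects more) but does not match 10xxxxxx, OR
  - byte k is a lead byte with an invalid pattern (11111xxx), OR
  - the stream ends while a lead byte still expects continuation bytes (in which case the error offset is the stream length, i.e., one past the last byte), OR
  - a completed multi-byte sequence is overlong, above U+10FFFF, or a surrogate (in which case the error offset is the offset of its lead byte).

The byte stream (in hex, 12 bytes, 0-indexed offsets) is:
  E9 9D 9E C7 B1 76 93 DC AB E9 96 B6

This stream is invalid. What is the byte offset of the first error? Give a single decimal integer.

Answer: 6

Derivation:
Byte[0]=E9: 3-byte lead, need 2 cont bytes. acc=0x9
Byte[1]=9D: continuation. acc=(acc<<6)|0x1D=0x25D
Byte[2]=9E: continuation. acc=(acc<<6)|0x1E=0x975E
Completed: cp=U+975E (starts at byte 0)
Byte[3]=C7: 2-byte lead, need 1 cont bytes. acc=0x7
Byte[4]=B1: continuation. acc=(acc<<6)|0x31=0x1F1
Completed: cp=U+01F1 (starts at byte 3)
Byte[5]=76: 1-byte ASCII. cp=U+0076
Byte[6]=93: INVALID lead byte (not 0xxx/110x/1110/11110)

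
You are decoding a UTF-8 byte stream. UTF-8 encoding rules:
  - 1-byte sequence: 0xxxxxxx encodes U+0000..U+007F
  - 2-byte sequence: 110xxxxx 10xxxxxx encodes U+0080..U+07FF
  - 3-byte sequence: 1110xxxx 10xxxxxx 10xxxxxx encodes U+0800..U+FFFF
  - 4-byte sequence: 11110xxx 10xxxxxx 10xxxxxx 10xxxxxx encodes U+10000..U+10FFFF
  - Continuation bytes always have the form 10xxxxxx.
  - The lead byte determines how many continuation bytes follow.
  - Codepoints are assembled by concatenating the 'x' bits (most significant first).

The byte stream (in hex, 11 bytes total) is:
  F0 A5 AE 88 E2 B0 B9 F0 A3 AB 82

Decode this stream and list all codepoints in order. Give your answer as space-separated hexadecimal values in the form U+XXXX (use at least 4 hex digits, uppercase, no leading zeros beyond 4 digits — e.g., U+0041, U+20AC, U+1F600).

Byte[0]=F0: 4-byte lead, need 3 cont bytes. acc=0x0
Byte[1]=A5: continuation. acc=(acc<<6)|0x25=0x25
Byte[2]=AE: continuation. acc=(acc<<6)|0x2E=0x96E
Byte[3]=88: continuation. acc=(acc<<6)|0x08=0x25B88
Completed: cp=U+25B88 (starts at byte 0)
Byte[4]=E2: 3-byte lead, need 2 cont bytes. acc=0x2
Byte[5]=B0: continuation. acc=(acc<<6)|0x30=0xB0
Byte[6]=B9: continuation. acc=(acc<<6)|0x39=0x2C39
Completed: cp=U+2C39 (starts at byte 4)
Byte[7]=F0: 4-byte lead, need 3 cont bytes. acc=0x0
Byte[8]=A3: continuation. acc=(acc<<6)|0x23=0x23
Byte[9]=AB: continuation. acc=(acc<<6)|0x2B=0x8EB
Byte[10]=82: continuation. acc=(acc<<6)|0x02=0x23AC2
Completed: cp=U+23AC2 (starts at byte 7)

Answer: U+25B88 U+2C39 U+23AC2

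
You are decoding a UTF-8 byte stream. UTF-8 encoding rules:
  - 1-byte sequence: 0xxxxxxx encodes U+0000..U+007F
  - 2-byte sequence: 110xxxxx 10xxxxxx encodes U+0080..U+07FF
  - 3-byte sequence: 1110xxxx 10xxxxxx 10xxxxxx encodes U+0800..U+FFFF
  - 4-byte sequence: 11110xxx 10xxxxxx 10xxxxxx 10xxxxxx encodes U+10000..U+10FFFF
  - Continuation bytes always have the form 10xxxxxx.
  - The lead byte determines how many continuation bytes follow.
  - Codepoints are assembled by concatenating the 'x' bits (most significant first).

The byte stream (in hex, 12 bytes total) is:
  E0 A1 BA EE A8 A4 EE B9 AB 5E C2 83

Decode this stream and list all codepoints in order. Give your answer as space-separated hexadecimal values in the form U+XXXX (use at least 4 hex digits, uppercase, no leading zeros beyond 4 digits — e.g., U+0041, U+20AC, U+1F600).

Byte[0]=E0: 3-byte lead, need 2 cont bytes. acc=0x0
Byte[1]=A1: continuation. acc=(acc<<6)|0x21=0x21
Byte[2]=BA: continuation. acc=(acc<<6)|0x3A=0x87A
Completed: cp=U+087A (starts at byte 0)
Byte[3]=EE: 3-byte lead, need 2 cont bytes. acc=0xE
Byte[4]=A8: continuation. acc=(acc<<6)|0x28=0x3A8
Byte[5]=A4: continuation. acc=(acc<<6)|0x24=0xEA24
Completed: cp=U+EA24 (starts at byte 3)
Byte[6]=EE: 3-byte lead, need 2 cont bytes. acc=0xE
Byte[7]=B9: continuation. acc=(acc<<6)|0x39=0x3B9
Byte[8]=AB: continuation. acc=(acc<<6)|0x2B=0xEE6B
Completed: cp=U+EE6B (starts at byte 6)
Byte[9]=5E: 1-byte ASCII. cp=U+005E
Byte[10]=C2: 2-byte lead, need 1 cont bytes. acc=0x2
Byte[11]=83: continuation. acc=(acc<<6)|0x03=0x83
Completed: cp=U+0083 (starts at byte 10)

Answer: U+087A U+EA24 U+EE6B U+005E U+0083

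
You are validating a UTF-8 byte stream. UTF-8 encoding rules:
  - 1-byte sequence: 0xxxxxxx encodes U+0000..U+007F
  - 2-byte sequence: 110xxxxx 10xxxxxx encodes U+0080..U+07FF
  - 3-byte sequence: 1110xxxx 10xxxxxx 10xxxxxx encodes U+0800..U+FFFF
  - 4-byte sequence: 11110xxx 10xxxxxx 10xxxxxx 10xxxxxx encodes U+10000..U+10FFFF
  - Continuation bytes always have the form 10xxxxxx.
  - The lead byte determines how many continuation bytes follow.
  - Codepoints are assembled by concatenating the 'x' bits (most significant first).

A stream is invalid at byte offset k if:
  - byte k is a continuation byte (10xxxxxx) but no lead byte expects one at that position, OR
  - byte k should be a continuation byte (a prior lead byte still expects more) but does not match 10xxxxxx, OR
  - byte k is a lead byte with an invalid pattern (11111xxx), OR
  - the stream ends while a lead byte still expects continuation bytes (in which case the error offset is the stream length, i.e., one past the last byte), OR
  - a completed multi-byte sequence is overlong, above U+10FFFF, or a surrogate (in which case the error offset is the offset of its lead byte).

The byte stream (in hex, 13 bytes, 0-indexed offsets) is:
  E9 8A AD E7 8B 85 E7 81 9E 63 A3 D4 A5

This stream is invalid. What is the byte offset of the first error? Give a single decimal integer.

Byte[0]=E9: 3-byte lead, need 2 cont bytes. acc=0x9
Byte[1]=8A: continuation. acc=(acc<<6)|0x0A=0x24A
Byte[2]=AD: continuation. acc=(acc<<6)|0x2D=0x92AD
Completed: cp=U+92AD (starts at byte 0)
Byte[3]=E7: 3-byte lead, need 2 cont bytes. acc=0x7
Byte[4]=8B: continuation. acc=(acc<<6)|0x0B=0x1CB
Byte[5]=85: continuation. acc=(acc<<6)|0x05=0x72C5
Completed: cp=U+72C5 (starts at byte 3)
Byte[6]=E7: 3-byte lead, need 2 cont bytes. acc=0x7
Byte[7]=81: continuation. acc=(acc<<6)|0x01=0x1C1
Byte[8]=9E: continuation. acc=(acc<<6)|0x1E=0x705E
Completed: cp=U+705E (starts at byte 6)
Byte[9]=63: 1-byte ASCII. cp=U+0063
Byte[10]=A3: INVALID lead byte (not 0xxx/110x/1110/11110)

Answer: 10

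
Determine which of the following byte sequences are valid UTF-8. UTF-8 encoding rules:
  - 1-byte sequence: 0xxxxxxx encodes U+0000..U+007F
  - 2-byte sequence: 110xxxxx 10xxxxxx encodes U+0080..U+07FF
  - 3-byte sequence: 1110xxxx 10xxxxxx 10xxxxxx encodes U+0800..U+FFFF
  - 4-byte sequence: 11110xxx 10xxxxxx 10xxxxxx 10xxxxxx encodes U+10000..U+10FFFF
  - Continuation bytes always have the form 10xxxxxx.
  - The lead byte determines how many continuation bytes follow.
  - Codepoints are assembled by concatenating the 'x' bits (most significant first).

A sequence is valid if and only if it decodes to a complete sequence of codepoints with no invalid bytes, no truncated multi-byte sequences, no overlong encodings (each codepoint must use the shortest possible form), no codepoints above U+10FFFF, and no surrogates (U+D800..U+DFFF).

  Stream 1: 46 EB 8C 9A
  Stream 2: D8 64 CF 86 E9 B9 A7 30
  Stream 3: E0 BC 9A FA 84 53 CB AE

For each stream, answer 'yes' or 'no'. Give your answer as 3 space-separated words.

Answer: yes no no

Derivation:
Stream 1: decodes cleanly. VALID
Stream 2: error at byte offset 1. INVALID
Stream 3: error at byte offset 3. INVALID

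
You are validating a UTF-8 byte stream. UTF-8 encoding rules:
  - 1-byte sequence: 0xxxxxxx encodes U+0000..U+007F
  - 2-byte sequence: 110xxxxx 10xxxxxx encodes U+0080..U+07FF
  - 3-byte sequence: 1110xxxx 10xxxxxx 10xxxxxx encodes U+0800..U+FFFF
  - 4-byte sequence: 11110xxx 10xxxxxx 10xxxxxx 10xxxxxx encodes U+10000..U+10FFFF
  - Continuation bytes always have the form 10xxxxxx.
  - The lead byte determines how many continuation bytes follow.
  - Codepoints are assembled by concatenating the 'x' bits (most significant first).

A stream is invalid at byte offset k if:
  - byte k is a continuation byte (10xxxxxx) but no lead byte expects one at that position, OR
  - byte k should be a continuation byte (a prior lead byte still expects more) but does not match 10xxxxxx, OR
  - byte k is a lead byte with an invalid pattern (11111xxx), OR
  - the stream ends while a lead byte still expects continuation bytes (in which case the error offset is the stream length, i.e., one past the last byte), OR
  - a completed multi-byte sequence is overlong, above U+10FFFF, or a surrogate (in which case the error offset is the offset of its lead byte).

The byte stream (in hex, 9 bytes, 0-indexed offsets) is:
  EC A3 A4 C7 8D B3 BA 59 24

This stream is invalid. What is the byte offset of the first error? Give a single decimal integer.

Byte[0]=EC: 3-byte lead, need 2 cont bytes. acc=0xC
Byte[1]=A3: continuation. acc=(acc<<6)|0x23=0x323
Byte[2]=A4: continuation. acc=(acc<<6)|0x24=0xC8E4
Completed: cp=U+C8E4 (starts at byte 0)
Byte[3]=C7: 2-byte lead, need 1 cont bytes. acc=0x7
Byte[4]=8D: continuation. acc=(acc<<6)|0x0D=0x1CD
Completed: cp=U+01CD (starts at byte 3)
Byte[5]=B3: INVALID lead byte (not 0xxx/110x/1110/11110)

Answer: 5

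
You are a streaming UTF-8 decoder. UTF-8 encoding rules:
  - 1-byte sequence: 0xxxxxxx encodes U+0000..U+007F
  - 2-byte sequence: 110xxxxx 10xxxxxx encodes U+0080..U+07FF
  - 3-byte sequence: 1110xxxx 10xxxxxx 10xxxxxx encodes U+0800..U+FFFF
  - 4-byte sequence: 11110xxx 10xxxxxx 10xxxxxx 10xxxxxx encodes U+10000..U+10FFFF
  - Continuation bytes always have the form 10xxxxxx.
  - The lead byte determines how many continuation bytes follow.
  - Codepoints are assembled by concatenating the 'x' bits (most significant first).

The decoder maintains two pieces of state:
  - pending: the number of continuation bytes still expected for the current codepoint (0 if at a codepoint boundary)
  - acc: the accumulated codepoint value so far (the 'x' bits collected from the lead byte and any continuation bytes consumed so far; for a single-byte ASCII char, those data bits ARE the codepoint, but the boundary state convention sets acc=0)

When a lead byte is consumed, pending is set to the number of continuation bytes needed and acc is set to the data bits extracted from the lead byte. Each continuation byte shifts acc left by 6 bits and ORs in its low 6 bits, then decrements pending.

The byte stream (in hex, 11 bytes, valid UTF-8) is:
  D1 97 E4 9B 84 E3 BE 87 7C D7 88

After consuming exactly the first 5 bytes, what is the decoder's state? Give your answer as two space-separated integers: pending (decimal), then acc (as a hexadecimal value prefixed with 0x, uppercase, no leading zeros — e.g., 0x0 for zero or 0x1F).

Byte[0]=D1: 2-byte lead. pending=1, acc=0x11
Byte[1]=97: continuation. acc=(acc<<6)|0x17=0x457, pending=0
Byte[2]=E4: 3-byte lead. pending=2, acc=0x4
Byte[3]=9B: continuation. acc=(acc<<6)|0x1B=0x11B, pending=1
Byte[4]=84: continuation. acc=(acc<<6)|0x04=0x46C4, pending=0

Answer: 0 0x46C4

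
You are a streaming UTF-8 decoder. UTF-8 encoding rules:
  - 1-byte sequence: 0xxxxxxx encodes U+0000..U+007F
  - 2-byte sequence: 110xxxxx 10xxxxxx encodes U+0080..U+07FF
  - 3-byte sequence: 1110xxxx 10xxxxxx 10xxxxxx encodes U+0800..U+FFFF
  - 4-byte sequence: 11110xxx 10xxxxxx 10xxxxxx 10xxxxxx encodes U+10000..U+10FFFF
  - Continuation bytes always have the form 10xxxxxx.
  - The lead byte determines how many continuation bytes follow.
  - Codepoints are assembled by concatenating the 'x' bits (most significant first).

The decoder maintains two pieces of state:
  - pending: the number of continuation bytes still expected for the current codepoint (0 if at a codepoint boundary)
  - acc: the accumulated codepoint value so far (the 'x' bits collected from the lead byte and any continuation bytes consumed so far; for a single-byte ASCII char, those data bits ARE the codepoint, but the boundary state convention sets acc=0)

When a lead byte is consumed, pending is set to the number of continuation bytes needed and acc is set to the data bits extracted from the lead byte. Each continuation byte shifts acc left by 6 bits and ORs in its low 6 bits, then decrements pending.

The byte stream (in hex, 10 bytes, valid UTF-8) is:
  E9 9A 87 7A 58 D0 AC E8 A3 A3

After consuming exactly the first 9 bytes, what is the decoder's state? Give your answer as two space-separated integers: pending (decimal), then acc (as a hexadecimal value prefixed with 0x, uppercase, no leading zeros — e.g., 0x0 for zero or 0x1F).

Answer: 1 0x223

Derivation:
Byte[0]=E9: 3-byte lead. pending=2, acc=0x9
Byte[1]=9A: continuation. acc=(acc<<6)|0x1A=0x25A, pending=1
Byte[2]=87: continuation. acc=(acc<<6)|0x07=0x9687, pending=0
Byte[3]=7A: 1-byte. pending=0, acc=0x0
Byte[4]=58: 1-byte. pending=0, acc=0x0
Byte[5]=D0: 2-byte lead. pending=1, acc=0x10
Byte[6]=AC: continuation. acc=(acc<<6)|0x2C=0x42C, pending=0
Byte[7]=E8: 3-byte lead. pending=2, acc=0x8
Byte[8]=A3: continuation. acc=(acc<<6)|0x23=0x223, pending=1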